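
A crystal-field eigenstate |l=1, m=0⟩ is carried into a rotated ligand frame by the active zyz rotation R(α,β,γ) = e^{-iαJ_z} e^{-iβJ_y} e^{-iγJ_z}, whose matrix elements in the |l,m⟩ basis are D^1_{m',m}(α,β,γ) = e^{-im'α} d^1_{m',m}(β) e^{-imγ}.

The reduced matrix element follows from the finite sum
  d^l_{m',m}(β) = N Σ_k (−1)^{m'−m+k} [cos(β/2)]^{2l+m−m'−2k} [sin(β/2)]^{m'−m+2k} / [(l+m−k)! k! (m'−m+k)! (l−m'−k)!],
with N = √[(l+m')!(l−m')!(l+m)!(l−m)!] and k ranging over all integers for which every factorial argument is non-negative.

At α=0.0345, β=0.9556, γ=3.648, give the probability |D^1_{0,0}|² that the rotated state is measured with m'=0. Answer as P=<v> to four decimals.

P=0.3331

Split into d^1_{0,0}(β=0.9556) × two z-phases.
c=cos(0.955600/2)=0.888009, s=sin(0.955600/2)=0.459827; N=√[1·1·1·1]=1.000000
k∈{0,1} keeps every argument non-negative
  k=0: (−1)^0·1.0000/(1)·0.8880^2·0.4598^0 = +0.788559
  k=1: (−1)^1·1.0000/(1)·0.8880^0·0.4598^2 = -0.211441
d^1_{0,0}(0.9556) = +0.788559 -0.211441 = +0.577119
|D^1_{0,0}|² = |d^1_{0,0}(β)|² = (+0.577119)² = 0.333066 (the z-rotation phases have unit modulus)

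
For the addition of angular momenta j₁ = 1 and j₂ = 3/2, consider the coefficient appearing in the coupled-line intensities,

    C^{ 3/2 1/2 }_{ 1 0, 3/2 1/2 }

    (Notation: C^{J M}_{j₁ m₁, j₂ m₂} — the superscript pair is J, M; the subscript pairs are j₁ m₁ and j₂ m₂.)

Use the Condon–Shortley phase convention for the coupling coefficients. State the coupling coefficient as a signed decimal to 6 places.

-0.258199

triangle: 1!*1!*2!/5! = 2/120
(j±m)!: 1!*1!*2!*1!*2!*1! = 4
prefactor² = (2J+1)*Δ*N² = 4/15
  k=0: +1/(0!*1!*1!*2!*0!*0!) = 1/2
  k=1: −1/(1!*0!*0!*1!*1!*1!) = -1
Σ = -1/2  ⇒  CG² = 4/15*(-1/2)² = 1/15
CG = −√(1/15) = -0.258199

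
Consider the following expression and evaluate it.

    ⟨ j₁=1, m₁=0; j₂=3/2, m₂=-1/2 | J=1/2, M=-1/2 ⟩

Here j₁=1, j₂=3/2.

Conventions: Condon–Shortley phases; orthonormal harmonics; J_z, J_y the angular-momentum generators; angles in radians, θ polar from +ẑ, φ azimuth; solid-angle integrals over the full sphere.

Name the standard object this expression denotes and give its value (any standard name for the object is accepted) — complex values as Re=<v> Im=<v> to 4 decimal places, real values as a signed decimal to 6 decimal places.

Clebsch–Gordan coefficient, −√(1/3) ≈ -0.577350

This is a Clebsch–Gordan (vector-coupling) coefficient.
j₁+j₂−J=2  J+j₁−j₂=0  J−j₁+j₂=1  j₁+j₂+J+1=4
(j₁±m₁, j₂±m₂, J±M) = (1,1,1,2,0,1)
P² = 1/3
sum k=1..1:
  [1] −1/1 = -1
S = -1
C² = P²·S² = 1/3 ; C = -0.577350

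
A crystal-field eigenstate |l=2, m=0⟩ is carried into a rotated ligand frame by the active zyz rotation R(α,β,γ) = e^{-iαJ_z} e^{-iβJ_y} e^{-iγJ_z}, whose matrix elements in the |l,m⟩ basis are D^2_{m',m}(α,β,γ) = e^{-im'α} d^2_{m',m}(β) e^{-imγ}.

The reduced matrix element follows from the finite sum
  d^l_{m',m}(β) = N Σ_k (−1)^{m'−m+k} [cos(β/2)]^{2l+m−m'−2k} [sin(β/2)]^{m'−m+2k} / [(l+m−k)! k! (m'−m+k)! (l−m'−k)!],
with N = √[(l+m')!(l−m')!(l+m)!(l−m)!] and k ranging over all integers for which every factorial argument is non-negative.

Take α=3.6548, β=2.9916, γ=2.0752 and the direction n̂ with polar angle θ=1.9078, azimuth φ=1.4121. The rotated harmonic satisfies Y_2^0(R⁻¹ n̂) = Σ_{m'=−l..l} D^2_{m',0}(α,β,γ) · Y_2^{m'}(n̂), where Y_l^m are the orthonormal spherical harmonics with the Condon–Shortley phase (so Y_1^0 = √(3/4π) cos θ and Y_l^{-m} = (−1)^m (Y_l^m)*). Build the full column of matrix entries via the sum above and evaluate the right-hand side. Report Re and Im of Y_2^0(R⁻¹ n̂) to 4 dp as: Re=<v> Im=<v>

Re=-0.2613 Im=0.0000

Need the full column D^2_{m',0} for m'=−2..2 at α=3.6548, β=2.9916, γ=2.0752.
cos(β/2)=0.074926, sin(β/2)=0.997189
d^2_{-2,0}: single k=2 term ⇒ +0.013674;  D = +0.007082+0.011697i
d^2_{-1,0}: k∈[1..2] ⇒ +0.001027 -0.181987 = -0.180960;  D = +0.157648+0.088847i
d^2_{0,0}: k∈[0..2] ⇒ +0.000032 -0.022330 +0.988804 = +0.966506;  D = +0.966506+0.000000i
d^2_{1,0}: k∈[0..1] ⇒ -0.001027 +0.181987 = +0.180960;  D = -0.157648+0.088847i
d^2_{2,0}: single k=0 term ⇒ +0.013674;  D = +0.007082-0.011697i
Y_2^{m'}(θ=1.9078,φ=1.4121) and Σ D·Y over m':
  (+0.0071+0.0117i)·(-0.3269-0.1074i)  (+0.1576+0.0888i)·(-0.0381+0.2381i)  (+0.9665+0.0000i)·(-0.2119+0.0000i)  (-0.1576+0.0888i)·(+0.0381+0.2381i)  (+0.0071-0.0117i)·(-0.3269+0.1074i)
Y_2^0(R⁻¹ n̂) = -0.261271-0.000000i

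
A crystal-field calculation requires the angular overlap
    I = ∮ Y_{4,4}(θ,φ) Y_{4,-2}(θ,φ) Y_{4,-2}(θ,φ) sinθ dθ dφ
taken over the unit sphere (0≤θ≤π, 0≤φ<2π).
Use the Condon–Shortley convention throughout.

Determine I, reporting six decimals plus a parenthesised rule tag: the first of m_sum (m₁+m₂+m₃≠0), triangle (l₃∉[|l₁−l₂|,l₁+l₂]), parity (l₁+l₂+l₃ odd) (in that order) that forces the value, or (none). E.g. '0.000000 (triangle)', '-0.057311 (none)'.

0.190983 (none)

m-sum 0 ✓  L=12 even ✓  0≤4≤8 ✓
Π(2lᵢ+1) = 9×9×9 = 729
triangle coeff Δ(4,4,4) = 1/450450
Σ_t [0,4]: t=0:+1/13824 t=1:−1/216 t=2:+1/64 t=3:−1/216 t=4:+1/13824 = 5/768
(3j)²=18/1001 [(4 4 4; 0 0 0)], sign=+1
Σ_t [0,0]: t=0:+1/2304 = 1/2304
(3j)²=5/143 [(4 4 4; 4 -2 -2)], sign=+1
⇒ 4πI² = 65610/143143
I = (+1)√(65610/143143/(4π)) = 0.19098314
No selection rule forces the value: the integral is nonzero (none).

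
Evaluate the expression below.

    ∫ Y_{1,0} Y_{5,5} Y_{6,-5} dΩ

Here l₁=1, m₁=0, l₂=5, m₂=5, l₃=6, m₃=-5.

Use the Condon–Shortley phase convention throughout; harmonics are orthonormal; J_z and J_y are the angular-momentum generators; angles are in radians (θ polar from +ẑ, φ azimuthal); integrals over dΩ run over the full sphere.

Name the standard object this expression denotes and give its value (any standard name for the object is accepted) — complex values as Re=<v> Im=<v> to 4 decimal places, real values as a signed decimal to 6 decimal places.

Gaunt coefficient, -0.135514

This is a Gaunt coefficient — the integral of a triple product of spherical harmonics over the sphere.
m-sum 0 ✓  L=12 even ✓  4≤6≤6 ✓
Π(2lᵢ+1) = 3×11×13 = 429
triangle coeff Δ(1,5,6) = 1/858
Σ_t [0,0]: t=0:+1/14400 = 1/14400
(3j)²=6/143 [(1 5 6; 0 0 0)], sign=+1
Σ_t [0,0]: t=0:+1/3628800 = 1/3628800
(3j)²=1/78 [(1 5 6; 0 5 -5)], sign=-1
⇒ 4πI² = 3/13
I = (-1)√(3/13/(4π)) = -0.13551395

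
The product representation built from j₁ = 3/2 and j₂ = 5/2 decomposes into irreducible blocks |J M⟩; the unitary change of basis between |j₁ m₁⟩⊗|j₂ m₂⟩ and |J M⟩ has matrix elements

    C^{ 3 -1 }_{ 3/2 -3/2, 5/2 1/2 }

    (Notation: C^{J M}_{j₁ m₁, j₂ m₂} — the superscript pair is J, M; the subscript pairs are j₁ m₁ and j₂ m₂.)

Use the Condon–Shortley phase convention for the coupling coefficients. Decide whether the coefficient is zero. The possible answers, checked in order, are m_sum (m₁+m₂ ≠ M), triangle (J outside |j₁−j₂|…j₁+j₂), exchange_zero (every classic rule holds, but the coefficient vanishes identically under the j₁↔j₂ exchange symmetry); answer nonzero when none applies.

m-sum: m₁+m₂ = -3/2+1/2 = -1, M = -1  ✓
triangle: |j₁−j₂| = 1 ≤ J = 3 ≤ j₁+j₂ = 4  ✓
exchange: j₁≠j₂ or m₁≠m₂ — the exchange symmetry imposes no constraint here
value check: CG = −√(9/20) = -0.670820 ≠ 0

nonzero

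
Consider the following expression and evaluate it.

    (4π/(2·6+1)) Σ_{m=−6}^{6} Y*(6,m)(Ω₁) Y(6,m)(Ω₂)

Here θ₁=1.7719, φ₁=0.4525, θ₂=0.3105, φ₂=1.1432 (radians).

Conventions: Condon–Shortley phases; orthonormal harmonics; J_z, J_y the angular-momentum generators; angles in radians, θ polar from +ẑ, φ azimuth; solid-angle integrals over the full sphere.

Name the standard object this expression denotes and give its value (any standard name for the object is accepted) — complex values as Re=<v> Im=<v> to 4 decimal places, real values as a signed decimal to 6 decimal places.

Legendre polynomial (addition theorem), -0.301757

This sum is the spherical-harmonic addition theorem: it equals the Legendre polynomial P_l(cos γ) of the angle γ between the two directions.
Summing Y*_{l m}(θ₁,φ₁)·Y_{l m}(θ₂,φ₂) over m ∈ [−6, 6]; prefactor 4π/(2·6+1) = 0.966644:
  m=-6: (-0.389220, 0.176902) × (0.000330, -0.000214) = (-0.000090, 0.000142)  (running Σ = (-0.000090, 0.000142))
  m=-5: (0.192580, -0.232527) × (0.003578, 0.002279) = (0.001219, -0.000393)  (running Σ = (0.001129, -0.000251))
  m=-4: (0.043721, -0.179278) × (-0.003882, 0.027628) = (0.004783, 0.001904)  (running Σ = (0.005912, 0.001652))
  m=-3: (0.066361, 0.306390) × (-0.118278, 0.035039) = (-0.018585, -0.033914)  (running Σ = (-0.012673, -0.032262))
  m=-2: (0.064576, 0.082217) × (-0.235512, -0.270916) = (0.007065, -0.036858)  (running Σ = (-0.005607, -0.069119))
  m=-1: (-0.279598, -0.135924) × (0.244876, -0.537344) = (-0.141505, 0.116956)  (running Σ = (-0.147112, 0.047836))
  m=0: (-0.082467, -0.000000) × (0.217604, 0.000000) = (-0.017945, -0.000000)  (running Σ = (-0.165057, 0.047836))
  m=1: (0.279598, -0.135924) × (-0.244876, -0.537344) = (-0.141505, -0.116956)  (running Σ = (-0.306562, -0.069119))
  m=2: (0.064576, -0.082217) × (-0.235512, 0.270916) = (0.007065, 0.036858)  (running Σ = (-0.299497, -0.032262))
  m=3: (-0.066361, 0.306390) × (0.118278, 0.035039) = (-0.018585, 0.033914)  (running Σ = (-0.318081, 0.001652))
  m=4: (0.043721, 0.179278) × (-0.003882, -0.027628) = (0.004783, -0.001904)  (running Σ = (-0.313298, -0.000251))
  m=5: (-0.192580, -0.232527) × (-0.003578, 0.002279) = (0.001219, 0.000393)  (running Σ = (-0.312079, 0.000142))
  m=6: (-0.389220, -0.176902) × (0.000330, 0.000214) = (-0.000090, -0.000142)  (running Σ = (-0.312169, 0.000000))
Total Σ_m = (-0.312169, 0.000000). Multiply by 0.966644: (-0.301757, 0.000000). P_6(cos γ) = -0.301757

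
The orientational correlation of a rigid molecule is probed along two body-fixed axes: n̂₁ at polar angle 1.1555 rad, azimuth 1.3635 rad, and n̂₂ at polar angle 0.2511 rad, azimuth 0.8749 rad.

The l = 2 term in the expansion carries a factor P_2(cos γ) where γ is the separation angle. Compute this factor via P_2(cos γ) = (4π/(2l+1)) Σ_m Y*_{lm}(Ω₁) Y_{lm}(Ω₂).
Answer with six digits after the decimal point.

Summing Y*_{l m}(θ₁,φ₁)·Y_{l m}(θ₂,φ₂) over m ∈ [−2, 2]; prefactor 4π/(2·2+1) = 2.513274:
  term(m=-2) = +0.004314+0.006393i   from Y*(Ω₁)=-0.295998+0.130270i, Y(Ω₂)=-0.004246-0.023466i
  term(m=-1) = +0.046824+0.024891i   from Y*(Ω₁)=+0.058698+0.279092i, Y(Ω₂)=+0.119198-0.142701i
  term(m=+0) = -0.092365-0.000000i   from Y*(Ω₁)=-0.161372-0.000000i, Y(Ω₂)=+0.572369+0.000000i
  term(m=+1) = +0.046824-0.024891i   from Y*(Ω₁)=-0.058698+0.279092i, Y(Ω₂)=-0.119198-0.142701i
  term(m=+2) = +0.004314-0.006393i   from Y*(Ω₁)=-0.295998-0.130270i, Y(Ω₂)=-0.004246+0.023466i
Accumulated sum +0.009910+0.000000i; after 4π/(2l+1) scaling, +0.024907+0.000000i ⇒ P_2 = 0.024907

0.024907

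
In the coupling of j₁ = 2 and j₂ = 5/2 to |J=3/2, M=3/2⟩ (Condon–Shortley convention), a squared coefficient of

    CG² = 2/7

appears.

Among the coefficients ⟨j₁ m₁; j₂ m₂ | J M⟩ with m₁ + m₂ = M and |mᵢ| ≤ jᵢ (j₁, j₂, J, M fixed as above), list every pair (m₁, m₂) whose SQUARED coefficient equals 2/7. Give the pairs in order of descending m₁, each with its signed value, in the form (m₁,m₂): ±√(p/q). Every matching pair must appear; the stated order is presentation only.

Admissible pairs with m₁+m₂ = M = 3/2: (-1,5/2), (0,3/2), (1,1/2), (2,-1/2)
  (m₁,m₂)=(2,-1/2): CG² = 4/35, CG = +√(4/35)
  (m₁,m₂)=(1,1/2): CG² = 9/35, CG = −√(9/35)
  (m₁,m₂)=(0,3/2): CG² = 12/35, CG = +√(12/35)
  (m₁,m₂)=(-1,5/2): CG² = 2/7, CG = −√(2/7)   ← matches the target
Pairs with CG² = 2/7: (-1,5/2): −√(2/7)

(-1,5/2): −√(2/7)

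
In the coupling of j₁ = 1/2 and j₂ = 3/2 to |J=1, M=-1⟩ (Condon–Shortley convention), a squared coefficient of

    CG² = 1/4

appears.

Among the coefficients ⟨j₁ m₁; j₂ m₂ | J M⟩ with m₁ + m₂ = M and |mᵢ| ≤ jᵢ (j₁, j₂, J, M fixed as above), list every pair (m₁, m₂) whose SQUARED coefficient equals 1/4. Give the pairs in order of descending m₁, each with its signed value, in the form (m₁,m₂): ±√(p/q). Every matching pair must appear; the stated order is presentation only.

Admissible pairs with m₁+m₂ = M = -1: (-1/2,-1/2), (1/2,-3/2)
  (m₁,m₂)=(1/2,-3/2): CG² = 3/4, CG = +√(3/4)
  (m₁,m₂)=(-1/2,-1/2): CG² = 1/4, CG = −√(1/4)   ← matches the target
Pairs with CG² = 1/4: (-1/2,-1/2): −√(1/4)

(-1/2,-1/2): −√(1/4)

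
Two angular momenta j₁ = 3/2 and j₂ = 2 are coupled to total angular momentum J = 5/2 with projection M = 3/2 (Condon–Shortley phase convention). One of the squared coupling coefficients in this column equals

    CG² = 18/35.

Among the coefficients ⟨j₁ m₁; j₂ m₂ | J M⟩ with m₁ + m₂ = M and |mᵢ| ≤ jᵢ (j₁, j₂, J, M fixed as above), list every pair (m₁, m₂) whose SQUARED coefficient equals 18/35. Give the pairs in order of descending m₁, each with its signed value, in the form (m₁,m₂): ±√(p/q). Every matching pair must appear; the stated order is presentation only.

Admissible pairs with m₁+m₂ = M = 3/2: (-1/2,2), (1/2,1), (3/2,0)
  (m₁,m₂)=(3/2,0): CG² = 18/35, CG = +√(18/35)   ← matches the target
  (m₁,m₂)=(1/2,1): CG² = 1/35, CG = −√(1/35)
  (m₁,m₂)=(-1/2,2): CG² = 16/35, CG = −√(16/35)
Pairs with CG² = 18/35: (3/2,0): +√(18/35)

(3/2,0): +√(18/35)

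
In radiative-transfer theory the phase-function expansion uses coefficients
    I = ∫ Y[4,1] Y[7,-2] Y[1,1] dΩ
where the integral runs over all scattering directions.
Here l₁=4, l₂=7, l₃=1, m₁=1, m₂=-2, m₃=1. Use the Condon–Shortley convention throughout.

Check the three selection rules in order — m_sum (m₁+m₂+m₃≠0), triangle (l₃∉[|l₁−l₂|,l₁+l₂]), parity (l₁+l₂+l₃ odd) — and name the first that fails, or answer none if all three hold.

m₁+m₂+m₃ = 1 − 2 + 1 = 0  ✓
triangle: need |l₁−l₂| ≤ l₃ ≤ l₁+l₂ = [3,11]; l₃=1 is outside  ✗
parity: l₁+l₂+l₃ = 12 is even

triangle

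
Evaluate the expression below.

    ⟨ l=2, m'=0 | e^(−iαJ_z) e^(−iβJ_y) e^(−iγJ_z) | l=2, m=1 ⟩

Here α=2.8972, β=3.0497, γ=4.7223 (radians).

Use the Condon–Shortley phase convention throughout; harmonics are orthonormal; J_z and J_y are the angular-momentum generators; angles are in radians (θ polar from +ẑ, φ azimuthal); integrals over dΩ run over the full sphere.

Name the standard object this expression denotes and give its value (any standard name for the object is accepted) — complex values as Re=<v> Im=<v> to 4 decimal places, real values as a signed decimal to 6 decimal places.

This is a Wigner D-matrix element — the rotation-matrix element ⟨l m'| R(α,β,γ) |l m⟩ in the angular-momentum basis.
D^2_{0,1}(2.8972,3.0497,4.7223) = e^{-i·0·2.8972}·d^2_{0,1}(3.0497)·e^{-i·1·4.7223}. Compute d first:
With c≡cos(β/2)=0.045930 and s≡sin(β/2)=0.998945, N=[2·2·6·1]^{1/2}=4.898979
Admissible k: 1..2 (factorial args all ≥0)
  k=1: (−1)^0·4.8990/(2)·0.0459^3·0.9989^1 = +0.000237
  k=2: (−1)^1·4.8990/(2)·0.0459^1·0.9989^3 = -0.112150
d^2_{0,1}(3.0497) = +0.000237 -0.112150 = -0.111913
Attach z-rotation phases: D = e^{-i(0)(2.8972)}·(-0.111913)·e^{-i(1)(4.7223)} = -0.001109-0.111907i

Wigner D-matrix element, Re=-0.0011 Im=-0.1119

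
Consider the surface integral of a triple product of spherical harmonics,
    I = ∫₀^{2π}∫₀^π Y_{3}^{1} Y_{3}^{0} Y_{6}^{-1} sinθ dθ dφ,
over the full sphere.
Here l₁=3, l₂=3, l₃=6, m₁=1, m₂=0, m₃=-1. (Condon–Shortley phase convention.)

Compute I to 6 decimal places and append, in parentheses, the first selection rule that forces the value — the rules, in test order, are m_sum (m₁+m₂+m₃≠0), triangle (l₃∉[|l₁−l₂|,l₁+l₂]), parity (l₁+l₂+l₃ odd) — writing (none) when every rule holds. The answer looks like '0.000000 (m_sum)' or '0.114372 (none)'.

-0.221775 (none)

Rules hold: Σm=0, L=12 even, 0≤6≤6.
N = 7·7·13 = 637
Δ = 0!·6!·6!/13! = 1/12012
Racah Σ t=0..0: t=0:+1/1296 = 1/1296
⇒ 3j(3 3 6; 0 0 0)² = 100/3003, sgn +1
Racah Σ t=0..0: t=0:+1/1728 = 1/1728
⇒ 3j(3 3 6; 1 0 -1)² = 25/858, sgn -1
4πI² = N·(3j₀)²·(3jₘ)² = 8750/14157
I = -1·√(0.618069/4π) = -0.22177545
No selection rule forces the value: the integral is nonzero (none).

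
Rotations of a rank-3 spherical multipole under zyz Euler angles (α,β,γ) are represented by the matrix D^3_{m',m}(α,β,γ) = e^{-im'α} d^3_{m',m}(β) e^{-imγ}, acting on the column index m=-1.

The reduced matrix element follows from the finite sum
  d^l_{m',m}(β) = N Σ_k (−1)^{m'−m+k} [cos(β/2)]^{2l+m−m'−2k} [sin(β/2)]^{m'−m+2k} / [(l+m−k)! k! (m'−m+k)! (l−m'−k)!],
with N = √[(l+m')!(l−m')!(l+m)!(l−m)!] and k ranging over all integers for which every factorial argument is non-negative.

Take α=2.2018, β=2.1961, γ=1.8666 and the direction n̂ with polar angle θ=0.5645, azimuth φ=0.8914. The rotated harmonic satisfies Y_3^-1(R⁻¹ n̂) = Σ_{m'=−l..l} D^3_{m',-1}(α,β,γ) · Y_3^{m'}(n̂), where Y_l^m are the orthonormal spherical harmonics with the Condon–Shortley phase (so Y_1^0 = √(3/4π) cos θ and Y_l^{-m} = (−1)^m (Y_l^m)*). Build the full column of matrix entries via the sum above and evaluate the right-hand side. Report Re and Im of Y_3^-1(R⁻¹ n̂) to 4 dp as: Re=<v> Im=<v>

Need the full column D^3_{m',-1} for m'=−3..3 at α=2.2018, β=2.1961, γ=1.8666.
cos(β/2)=0.455333, sin(β/2)=0.890321
d^3_{-3,-1}: single k=2 term ⇒ +0.131964;  D = -0.076463+0.107555i
d^3_{-2,-1}: k∈[1..2] ⇒ +0.055105 -0.421364 = -0.366259;  D = -0.366228+0.004756i
d^3_{-1,-1}: k∈[0..2] ⇒ +0.008912 -0.272584 +0.781621 = +0.517950;  D = -0.310972-0.414208i
d^3_{0,-1}: k∈[0..2] ⇒ -0.060365 +0.692372 -0.882375 = -0.250368;  D = +0.072984-0.239494i
d^3_{1,-1}: k∈[0..2] ⇒ +0.204438 -1.042162 +0.498058 = -0.339666;  D = -0.320761+0.111736i
d^3_{2,-1}: k∈[0..1] ⇒ -0.421364 +0.805495 = +0.384130;  D = -0.316037-0.218350i
d^3_{3,-1}: single k=0 term ⇒ +0.504534;  D = +0.013324+0.504359i
Y_3^{m'}(θ=0.5645,φ=0.8914) and Σ D·Y over m':
  (-0.0765+0.1076i)·(-0.0570-0.0288i)  (-0.3662+0.0048i)·(-0.0520-0.2416i)  (-0.3110-0.4142i)·(+0.2791-0.3455i)  (+0.0730-0.2395i)·(+0.1794+0.0000i)  (-0.3208+0.1117i)·(-0.2791-0.3455i)  (-0.3160-0.2184i)·(-0.0520+0.2416i)  (+0.0133+0.5044i)·(+0.0570-0.0288i)
Y_3^-1(R⁻¹ n̂) = +0.023422+0.076233i

Re=0.0234 Im=0.0762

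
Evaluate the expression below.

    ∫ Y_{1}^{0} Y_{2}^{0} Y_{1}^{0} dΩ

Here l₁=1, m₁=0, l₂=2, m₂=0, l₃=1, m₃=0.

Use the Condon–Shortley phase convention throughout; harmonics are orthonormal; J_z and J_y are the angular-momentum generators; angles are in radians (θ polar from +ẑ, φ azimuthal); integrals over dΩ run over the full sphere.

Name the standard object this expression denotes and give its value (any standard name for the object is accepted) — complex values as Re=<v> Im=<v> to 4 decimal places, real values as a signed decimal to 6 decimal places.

Gaunt coefficient, +0.252313

This is a Gaunt coefficient — the integral of a triple product of spherical harmonics over the sphere.
Checks pass: Σm=0; 4 even; l₃=1∈[1,3].
(2·1+1)(2·2+1)(2·1+1) = 45
Δ: 2! 0! 2! / 5! → 1/30
sum: t=1:−1/1 = -1/1
3j²(1 2 1; 0 0 0) = Δ·Π!·Σ² = 2/15  (sign +1)
(m-triple is (0,0,0) — same symbol as above.)
combine: 4πI² = 45·2/15·2/15 = 4/5
take √, sign +1: I = 0.25231325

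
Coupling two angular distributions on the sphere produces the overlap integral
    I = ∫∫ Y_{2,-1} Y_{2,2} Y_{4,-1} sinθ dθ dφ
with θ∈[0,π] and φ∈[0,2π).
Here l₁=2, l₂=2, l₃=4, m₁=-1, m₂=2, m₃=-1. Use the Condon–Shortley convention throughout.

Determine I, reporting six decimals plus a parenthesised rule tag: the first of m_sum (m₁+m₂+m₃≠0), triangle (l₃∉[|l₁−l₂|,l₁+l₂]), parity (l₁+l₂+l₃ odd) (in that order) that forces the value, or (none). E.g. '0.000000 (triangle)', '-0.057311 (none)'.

-0.090112 (none)

m-sum 0 ✓  L=8 even ✓  0≤4≤4 ✓
Π(2lᵢ+1) = 5×5×9 = 225
triangle coeff Δ(2,2,4) = 1/630
Σ_t [0,0]: t=0:+1/16 = 1/16
(3j)²=2/35 [(2 2 4; 0 0 0)], sign=+1
Σ_t [0,0]: t=0:+1/144 = 1/144
(3j)²=1/126 [(2 2 4; -1 2 -1)], sign=-1
⇒ 4πI² = 5/49
I = (-1)√(5/49/(4π)) = -0.09011188
No selection rule forces the value: the integral is nonzero (none).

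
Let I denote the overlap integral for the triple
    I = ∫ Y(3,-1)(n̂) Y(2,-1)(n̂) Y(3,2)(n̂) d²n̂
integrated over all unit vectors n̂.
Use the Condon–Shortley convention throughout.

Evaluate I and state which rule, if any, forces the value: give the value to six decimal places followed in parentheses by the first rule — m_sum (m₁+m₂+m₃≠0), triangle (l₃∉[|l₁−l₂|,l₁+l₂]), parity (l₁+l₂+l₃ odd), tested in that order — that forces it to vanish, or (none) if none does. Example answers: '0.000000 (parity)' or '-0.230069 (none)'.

0.162868 (none)

m-sum 0 ✓  L=8 even ✓  1≤3≤5 ✓
Π(2lᵢ+1) = 7×5×7 = 245
triangle coeff Δ(3,2,3) = 1/3780
Σ_t [0,2]: t=0:+1/24 t=1:−1/4 t=2:+1/24 = -1/6
(3j)²=4/105 [(3 2 3; 0 0 0)], sign=+1
Σ_t [0,1]: t=0:+1/48 t=1:−1/12 = -1/16
(3j)²=1/28 [(3 2 3; -1 -1 2)], sign=+1
⇒ 4πI² = 1/3
I = (+1)√(1/3/(4π)) = 0.16286750
No selection rule forces the value: the integral is nonzero (none).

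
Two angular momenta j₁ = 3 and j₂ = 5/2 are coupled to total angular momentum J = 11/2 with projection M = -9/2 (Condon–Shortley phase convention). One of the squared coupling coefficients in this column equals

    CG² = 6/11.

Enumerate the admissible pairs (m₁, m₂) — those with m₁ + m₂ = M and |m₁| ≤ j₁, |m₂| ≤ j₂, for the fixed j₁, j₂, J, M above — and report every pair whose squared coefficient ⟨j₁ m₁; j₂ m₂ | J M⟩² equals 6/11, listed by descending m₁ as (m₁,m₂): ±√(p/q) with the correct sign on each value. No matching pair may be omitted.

(-2,-5/2): +√(6/11)

Admissible pairs with m₁+m₂ = M = -9/2: (-3,-3/2), (-2,-5/2)
  (m₁,m₂)=(-2,-5/2): CG² = 6/11, CG = +√(6/11)   ← matches the target
  (m₁,m₂)=(-3,-3/2): CG² = 5/11, CG = +√(5/11)
Pairs with CG² = 6/11: (-2,-5/2): +√(6/11)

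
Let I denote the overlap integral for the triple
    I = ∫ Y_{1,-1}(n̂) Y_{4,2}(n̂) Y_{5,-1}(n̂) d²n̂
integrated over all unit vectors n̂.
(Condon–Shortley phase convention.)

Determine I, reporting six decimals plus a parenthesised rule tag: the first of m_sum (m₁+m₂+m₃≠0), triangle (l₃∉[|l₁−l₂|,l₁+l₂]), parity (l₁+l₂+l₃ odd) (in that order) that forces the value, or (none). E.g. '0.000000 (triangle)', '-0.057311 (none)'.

-0.120286 (none)

Checks pass: Σm=0; 10 even; l₃=5∈[3,5].
(2·1+1)(2·4+1)(2·5+1) = 297
Δ: 0! 2! 8! / 11! → 1/495
sum: t=0:+1/576 = 1/576
3j²(1 4 5; 0 0 0) = Δ·Π!·Σ² = 5/99  (sign -1)
sum: t=0:+1/2880 = 1/2880
3j²(1 4 5; -1 2 -1) = Δ·Π!·Σ² = 2/165  (sign +1)
combine: 4πI² = 297·5/99·2/165 = 2/11
take √, sign -1: I = -0.12028562
No selection rule forces the value: the integral is nonzero (none).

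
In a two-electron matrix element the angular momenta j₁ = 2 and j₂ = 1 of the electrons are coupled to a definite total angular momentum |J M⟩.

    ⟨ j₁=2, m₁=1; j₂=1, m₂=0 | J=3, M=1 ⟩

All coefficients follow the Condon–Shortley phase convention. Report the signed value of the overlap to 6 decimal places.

j₁+j₂−J=0  J+j₁−j₂=4  J−j₁+j₂=2  j₁+j₂+J+1=7
(j₁±m₁, j₂±m₂, J±M) = (3,1,1,1,4,2)
P² = 96/5
sum k=0..0:
  [0] +1/6 = 1/6
S = 1/6
C² = P²·S² = 8/15 ; C = +0.730297

+√(8/15) ≈ +0.730297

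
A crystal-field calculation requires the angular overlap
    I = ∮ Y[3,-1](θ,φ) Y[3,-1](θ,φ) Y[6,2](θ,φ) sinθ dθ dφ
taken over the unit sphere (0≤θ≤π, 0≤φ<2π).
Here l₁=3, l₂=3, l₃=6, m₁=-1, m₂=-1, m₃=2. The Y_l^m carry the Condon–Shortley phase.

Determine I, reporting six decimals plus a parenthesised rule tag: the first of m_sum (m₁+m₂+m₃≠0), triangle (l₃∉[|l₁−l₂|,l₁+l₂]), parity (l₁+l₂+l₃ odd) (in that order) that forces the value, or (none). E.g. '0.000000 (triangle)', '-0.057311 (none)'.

Checks pass: Σm=0; 12 even; l₃=6∈[0,6].
(2·3+1)(2·3+1)(2·6+1) = 637
Δ: 0! 6! 6! / 13! → 1/12012
sum: t=0:+1/1296 = 1/1296
3j²(3 3 6; 0 0 0) = Δ·Π!·Σ² = 100/3003  (sign +1)
sum: t=0:+1/2304 = 1/2304
3j²(3 3 6; -1 -1 2) = Δ·Π!·Σ² = 5/143  (sign +1)
combine: 4πI² = 637·100/3003·5/143 = 3500/4719
take √, sign +1: I = 0.24294284
No selection rule forces the value: the integral is nonzero (none).

0.242943 (none)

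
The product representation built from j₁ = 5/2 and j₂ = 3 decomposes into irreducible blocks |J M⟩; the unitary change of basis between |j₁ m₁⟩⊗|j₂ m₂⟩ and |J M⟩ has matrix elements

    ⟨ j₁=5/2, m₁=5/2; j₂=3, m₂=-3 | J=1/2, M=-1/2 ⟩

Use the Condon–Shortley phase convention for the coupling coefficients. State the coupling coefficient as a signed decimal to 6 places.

+√(2/7) = +0.534522

j₁+j₂−J=5  J+j₁−j₂=0  J−j₁+j₂=1  j₁+j₂+J+1=7
(j₁±m₁, j₂±m₂, J±M) = (5,0,0,6,0,1)
P² = 28800/7
sum k=0..0:
  [0] +1/120 = 1/120
S = 1/120
C² = P²·S² = 2/7 ; C = +0.534522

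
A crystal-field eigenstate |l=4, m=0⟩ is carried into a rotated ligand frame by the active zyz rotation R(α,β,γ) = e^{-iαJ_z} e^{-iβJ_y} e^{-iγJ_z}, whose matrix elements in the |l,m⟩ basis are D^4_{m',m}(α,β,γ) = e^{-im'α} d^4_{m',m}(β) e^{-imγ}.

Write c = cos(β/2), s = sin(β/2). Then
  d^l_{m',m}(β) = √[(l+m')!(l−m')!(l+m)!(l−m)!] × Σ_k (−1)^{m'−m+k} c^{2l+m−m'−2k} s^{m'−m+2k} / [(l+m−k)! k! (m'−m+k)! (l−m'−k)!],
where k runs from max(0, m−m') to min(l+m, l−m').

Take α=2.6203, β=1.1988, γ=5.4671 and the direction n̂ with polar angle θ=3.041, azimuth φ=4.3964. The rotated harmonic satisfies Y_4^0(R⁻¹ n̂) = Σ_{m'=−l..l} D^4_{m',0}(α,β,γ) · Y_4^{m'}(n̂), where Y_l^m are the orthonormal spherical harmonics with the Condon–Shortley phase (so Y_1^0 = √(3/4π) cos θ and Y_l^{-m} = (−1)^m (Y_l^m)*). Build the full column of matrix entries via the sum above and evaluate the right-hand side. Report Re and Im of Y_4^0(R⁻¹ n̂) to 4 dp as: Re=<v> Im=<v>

Need the full column D^4_{m',0} for m'=−4..4 at α=2.6203, β=1.1988, γ=5.4671.
cos(β/2)=0.825674, sin(β/2)=0.564147
d^4_{-4,0}: single k=4 term ⇒ +0.393871;  D = -0.193781-0.342904i
d^4_{-3,0}: k∈[3..4] ⇒ +0.815239 -0.380586 = +0.434653;  D = -0.003007+0.434643i
d^4_{-2,0}: k∈[2..4] ⇒ +0.956662 -1.190953 +0.208494 = -0.025797;  D = -0.013001+0.022281i
d^4_{-1,0}: k∈[1..4] ⇒ +0.660037 -1.848788 +0.863087 -0.067154 = -0.392818;  D = +0.340642-0.195624i
d^4_{0,0}: k∈[0..4] ⇒ +0.216008 -1.613456 +1.694756 -0.351635 +0.010260 = -0.044068;  D = -0.044068+0.000000i
d^4_{1,0}: k∈[0..3] ⇒ -0.660037 +1.848788 -0.863087 +0.067154 = +0.392818;  D = -0.340642-0.195624i
d^4_{2,0}: k∈[0..2] ⇒ +0.956662 -1.190953 +0.208494 = -0.025797;  D = -0.013001-0.022281i
d^4_{3,0}: k∈[0..1] ⇒ -0.815239 +0.380586 = -0.434653;  D = +0.003007+0.434643i
d^4_{4,0}: single k=0 term ⇒ +0.393871;  D = -0.193781+0.342904i
Y_4^{m'}(θ=3.041,φ=4.3964) and Σ D·Y over m':
  (-0.1938-0.3429i)·(+0.0000+0.0000i)  (-0.0030+0.4346i)·(-0.0010+0.0007i)  (-0.0130+0.0223i)·(-0.0161-0.0118i)  (+0.3406-0.1956i)·(+0.0577-0.1765i)  (-0.0441+0.0000i)·(+0.8040+0.0000i)  (-0.3406-0.1956i)·(-0.0577-0.1765i)  (-0.0130-0.0223i)·(-0.0161+0.0118i)  (+0.0030+0.4346i)·(+0.0010+0.0007i)  (-0.1938+0.3429i)·(+0.0000-0.0000i)
Y_4^0(R⁻¹ n̂) = -0.064841-0.000000i

Re=-0.0648 Im=0.0000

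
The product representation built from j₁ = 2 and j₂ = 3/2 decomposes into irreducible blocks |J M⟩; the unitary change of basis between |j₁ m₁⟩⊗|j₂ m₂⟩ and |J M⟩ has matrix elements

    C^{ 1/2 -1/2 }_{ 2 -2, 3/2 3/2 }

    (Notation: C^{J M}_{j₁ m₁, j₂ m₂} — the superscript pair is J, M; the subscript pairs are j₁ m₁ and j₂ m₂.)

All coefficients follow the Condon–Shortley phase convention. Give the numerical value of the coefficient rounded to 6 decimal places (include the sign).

√[2·3!1!0!/5! · 0!4!3!0!0!1!] = √(72/5)
  +(−1)^3/∏(3,0,1,0,0,0)! = -1/6  (running -1/6)
⟨..|..⟩ = √(72/5)·(-1/6) = -0.632456

-0.632456  (= −√(2/5))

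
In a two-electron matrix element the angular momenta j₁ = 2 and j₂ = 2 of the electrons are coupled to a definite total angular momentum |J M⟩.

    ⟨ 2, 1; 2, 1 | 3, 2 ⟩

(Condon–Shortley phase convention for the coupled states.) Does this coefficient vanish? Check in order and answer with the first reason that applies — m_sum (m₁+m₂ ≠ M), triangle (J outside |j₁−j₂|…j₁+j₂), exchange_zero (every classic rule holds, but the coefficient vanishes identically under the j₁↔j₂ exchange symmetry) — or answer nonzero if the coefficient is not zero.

exchange_zero

m-sum: m₁+m₂ = 1+1 = 2, M = 2  ✓
triangle: |j₁−j₂| = 0 ≤ J = 3 ≤ j₁+j₂ = 4  ✓
exchange: j₁=j₂ and m₁=m₂, and (−1)^(j₁+j₂−J) = (−1)^1 = −1 forces ⟨j₁m₁;j₂m₂|JM⟩ = −⟨j₂m₂;j₁m₁|JM⟩ = −⟨j₁m₁;j₂m₂|JM⟩ ⇒ the coefficient vanishes identically
Racah sum check: Σ_k collapses to 0 ⇒ CG = 0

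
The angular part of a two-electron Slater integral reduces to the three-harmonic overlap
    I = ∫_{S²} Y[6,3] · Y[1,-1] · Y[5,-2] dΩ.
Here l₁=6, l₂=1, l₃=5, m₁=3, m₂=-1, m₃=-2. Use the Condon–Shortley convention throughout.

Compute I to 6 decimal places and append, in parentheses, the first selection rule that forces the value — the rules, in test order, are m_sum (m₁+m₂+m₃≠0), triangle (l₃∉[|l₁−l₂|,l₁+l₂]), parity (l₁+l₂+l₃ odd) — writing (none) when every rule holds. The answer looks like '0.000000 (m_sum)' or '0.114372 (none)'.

Checks pass: Σm=0; 12 even; l₃=5∈[5,7].
(2·6+1)(2·1+1)(2·5+1) = 429
Δ: 2! 10! 0! / 13! → 1/858
sum: t=1:−1/14400 = -1/14400
3j²(6 1 5; 0 0 0) = Δ·Π!·Σ² = 6/143  (sign +1)
sum: t=0:+1/60480 = 1/60480
3j²(6 1 5; 3 -1 -2) = Δ·Π!·Σ² = 6/143  (sign -1)
combine: 4πI² = 429·6/143·6/143 = 108/143
take √, sign -1: I = -0.24515397
No selection rule forces the value: the integral is nonzero (none).

-0.245154 (none)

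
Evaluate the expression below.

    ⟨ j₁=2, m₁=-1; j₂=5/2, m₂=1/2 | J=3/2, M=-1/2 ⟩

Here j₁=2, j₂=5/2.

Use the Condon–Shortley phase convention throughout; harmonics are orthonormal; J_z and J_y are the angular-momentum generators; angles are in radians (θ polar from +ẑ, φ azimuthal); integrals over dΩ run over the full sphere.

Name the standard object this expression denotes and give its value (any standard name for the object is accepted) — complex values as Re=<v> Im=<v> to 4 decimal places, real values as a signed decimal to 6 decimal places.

This is a Clebsch–Gordan (vector-coupling) coefficient.
√[4·3!1!2!/7! · 1!3!3!2!1!2!] = √(48/35)
  +(−1)^2/∏(2,1,1,1,0,1)! = 1/2  (running 1/2)
  +(−1)^3/∏(3,0,0,0,1,2)! = -1/12  (running 5/12)
⟨..|..⟩ = √(48/35)·(5/12) = +0.487950

Clebsch–Gordan coefficient, +√(5/21) ≈ +0.487950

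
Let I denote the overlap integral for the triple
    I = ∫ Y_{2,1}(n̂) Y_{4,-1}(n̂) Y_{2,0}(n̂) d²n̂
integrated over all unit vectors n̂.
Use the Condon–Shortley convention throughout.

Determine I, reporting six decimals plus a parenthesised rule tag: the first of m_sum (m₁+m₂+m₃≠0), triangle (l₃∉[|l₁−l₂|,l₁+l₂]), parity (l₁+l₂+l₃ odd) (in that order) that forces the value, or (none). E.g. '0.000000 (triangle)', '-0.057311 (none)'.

m-sum 0 ✓  L=8 even ✓  2≤2≤6 ✓
Π(2lᵢ+1) = 5×9×5 = 225
triangle coeff Δ(2,4,2) = 1/630
Σ_t [2,2]: t=2:+1/16 = 1/16
(3j)²=2/35 [(2 4 2; 0 0 0)], sign=+1
Σ_t [1,1]: t=1:−1/24 = -1/24
(3j)²=1/21 [(2 4 2; 1 -1 0)], sign=-1
⇒ 4πI² = 30/49
I = (-1)√(30/49/(4π)) = -0.22072812
No selection rule forces the value: the integral is nonzero (none).

-0.220728 (none)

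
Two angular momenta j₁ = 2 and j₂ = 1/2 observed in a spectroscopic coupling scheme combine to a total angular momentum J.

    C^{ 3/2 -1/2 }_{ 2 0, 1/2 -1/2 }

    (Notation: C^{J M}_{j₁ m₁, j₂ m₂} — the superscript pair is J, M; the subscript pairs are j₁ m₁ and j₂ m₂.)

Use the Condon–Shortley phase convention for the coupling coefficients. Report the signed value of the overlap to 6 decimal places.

+√(2/5) ≈ +0.632456

j₁+j₂−J=1  J+j₁−j₂=3  J−j₁+j₂=0  j₁+j₂+J+1=5
(j₁±m₁, j₂±m₂, J±M) = (2,2,0,1,1,2)
P² = 8/5
sum k=0..0:
  [0] +1/2 = 1/2
S = 1/2
C² = P²·S² = 2/5 ; C = +0.632456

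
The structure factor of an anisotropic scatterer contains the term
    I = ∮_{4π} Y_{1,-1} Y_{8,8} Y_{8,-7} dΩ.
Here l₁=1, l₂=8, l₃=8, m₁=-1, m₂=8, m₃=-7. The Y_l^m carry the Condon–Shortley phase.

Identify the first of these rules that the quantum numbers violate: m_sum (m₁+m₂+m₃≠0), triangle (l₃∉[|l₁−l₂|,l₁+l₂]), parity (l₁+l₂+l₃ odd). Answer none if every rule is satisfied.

parity

m₁+m₂+m₃ = -1 + 8 − 7 = 0  ✓
triangle: |1−8|=7 ≤ l₃=8 ≤ 1+8=9  ✓
parity: l₁+l₂+l₃ = 17 is odd  ✗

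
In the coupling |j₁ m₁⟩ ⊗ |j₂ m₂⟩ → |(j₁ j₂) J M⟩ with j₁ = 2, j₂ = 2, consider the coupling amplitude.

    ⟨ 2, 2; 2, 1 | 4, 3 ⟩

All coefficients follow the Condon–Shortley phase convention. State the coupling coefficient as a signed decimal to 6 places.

+√(1/2) ≈ +0.707107

√[9·0!4!4!/9! · 4!0!3!1!7!1!] = √(10368)
  +(−1)^0/∏(0,0,0,3,4,1)! = 1/144  (running 1/144)
⟨..|..⟩ = √(10368)·(1/144) = +0.707107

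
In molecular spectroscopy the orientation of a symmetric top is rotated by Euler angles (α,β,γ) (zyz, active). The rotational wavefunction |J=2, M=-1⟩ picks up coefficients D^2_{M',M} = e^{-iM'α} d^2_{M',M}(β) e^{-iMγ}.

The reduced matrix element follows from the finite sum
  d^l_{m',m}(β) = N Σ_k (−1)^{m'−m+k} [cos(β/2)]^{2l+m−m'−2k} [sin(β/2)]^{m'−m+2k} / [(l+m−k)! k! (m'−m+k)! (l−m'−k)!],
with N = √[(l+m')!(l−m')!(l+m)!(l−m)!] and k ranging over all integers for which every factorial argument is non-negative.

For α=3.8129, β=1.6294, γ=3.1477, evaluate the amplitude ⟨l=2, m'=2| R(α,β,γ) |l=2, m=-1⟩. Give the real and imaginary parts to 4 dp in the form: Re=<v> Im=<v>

Re=0.1227 Im=-0.5139

First d^2_{2,-1}(β=1.6294), then the phase factors e^{-i(2)α} and e^{-i(-1)γ}:
Half-angle: c=0.686087, s=0.727520. N=√(24·1·1·6)=12.000000
k: max(0,(-1)−(2))=0 … min(2+(-1),2−(2))=0
  k=0: (−1)^3·12.0000/(6)·0.6861^1·0.7275^3 = -0.528376
d^2_{2,-1}(1.6294) = -0.528376
Phases: e^{-i·(2)·3.8129}=+0.226207-0.974079i, e^{-i·(-1)·3.1477}=-0.999981-0.006107i ⇒ D=+0.122663-0.513941i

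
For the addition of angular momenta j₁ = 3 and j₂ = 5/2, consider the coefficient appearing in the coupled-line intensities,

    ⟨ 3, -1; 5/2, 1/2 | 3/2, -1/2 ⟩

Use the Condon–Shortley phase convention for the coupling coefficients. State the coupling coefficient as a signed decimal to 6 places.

−√(1/105) = -0.097590

√[4·4!2!1!/8! · 2!4!3!2!1!2!] = √(192/35)
  +(−1)^2/∏(2,2,2,1,0,0)! = 1/8  (running 1/8)
  +(−1)^3/∏(3,1,1,0,1,1)! = -1/6  (running -1/24)
⟨..|..⟩ = √(192/35)·(-1/24) = -0.097590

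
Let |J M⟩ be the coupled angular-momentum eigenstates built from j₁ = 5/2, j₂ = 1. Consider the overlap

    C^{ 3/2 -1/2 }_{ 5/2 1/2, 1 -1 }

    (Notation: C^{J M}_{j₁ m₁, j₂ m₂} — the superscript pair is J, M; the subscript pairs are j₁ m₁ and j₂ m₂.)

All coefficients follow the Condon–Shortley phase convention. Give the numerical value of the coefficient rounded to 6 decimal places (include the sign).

triangle: 2!*3!*0!/6! = 12/720
(j±m)!: 3!*2!*0!*2!*1!*2! = 48
prefactor² = (2J+1)*Δ*N² = 16/5
  k=0: +1/(0!*2!*2!*0!*1!*0!) = 1/4
Σ = 1/4  ⇒  CG² = 16/5*(1/4)² = 1/5
CG = +√(1/5) = +0.447214

+√(1/5) = +0.447214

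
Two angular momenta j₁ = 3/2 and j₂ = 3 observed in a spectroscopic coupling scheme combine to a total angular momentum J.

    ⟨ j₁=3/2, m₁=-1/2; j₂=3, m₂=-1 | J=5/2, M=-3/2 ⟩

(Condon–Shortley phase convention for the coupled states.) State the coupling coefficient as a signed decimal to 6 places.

j₁+j₂−J=2  J+j₁−j₂=1  J−j₁+j₂=4  j₁+j₂+J+1=8
(j₁±m₁, j₂±m₂, J±M) = (1,2,2,4,1,4)
P² = 576/35
sum k=1..2:
  [1] −1/6 = -1/6
  [2] +1/48 = 1/48
S = -7/48
C² = P²·S² = 7/20 ; C = -0.591608

−√(7/20) = -0.591608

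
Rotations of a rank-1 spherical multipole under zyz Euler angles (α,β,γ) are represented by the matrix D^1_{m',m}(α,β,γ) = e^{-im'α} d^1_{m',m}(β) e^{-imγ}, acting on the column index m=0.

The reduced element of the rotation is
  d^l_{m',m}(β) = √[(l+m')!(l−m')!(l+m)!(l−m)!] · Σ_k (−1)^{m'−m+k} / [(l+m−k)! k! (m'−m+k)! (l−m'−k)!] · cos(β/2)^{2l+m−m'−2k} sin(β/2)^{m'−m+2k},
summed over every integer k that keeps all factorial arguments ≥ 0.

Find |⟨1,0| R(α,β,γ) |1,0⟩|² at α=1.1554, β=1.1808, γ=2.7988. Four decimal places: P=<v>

First d^1_{0,0}(β=1.1808), then the phase factors e^{-i(0)α} and e^{-i(0)γ}:
c=cos(1.180800/2)=0.830718, s=sin(1.180800/2)=0.556693; N=√[1·1·1·1]=1.000000
k: max(0,(0)−(0))=0 … min(1+(0),1−(0))=1
  k=0: (−1)^0·1.0000/(1)·0.8307^2·0.5567^0 = +0.690093
  k=1: (−1)^1·1.0000/(1)·0.8307^0·0.5567^2 = -0.309907
d^1_{0,0}(1.1808) = +0.690093 -0.309907 = +0.380185
|D^1_{0,0}|² = |d^1_{0,0}(β)|² = (+0.380185)² = 0.144541 (the z-rotation phases have unit modulus)

P=0.1445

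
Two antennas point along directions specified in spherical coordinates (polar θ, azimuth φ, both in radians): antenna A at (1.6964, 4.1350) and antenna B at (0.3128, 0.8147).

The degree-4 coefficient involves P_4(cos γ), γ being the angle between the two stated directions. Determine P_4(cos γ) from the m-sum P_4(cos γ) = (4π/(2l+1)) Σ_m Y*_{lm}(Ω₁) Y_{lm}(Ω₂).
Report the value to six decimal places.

-0.149682

Summing Y*_{l m}(θ₁,φ₁)·Y_{l m}(θ₂,φ₂) over m ∈ [−4, 4]; prefactor 4π/(2·4+1) = 1.396263:
  term(m=-4) = 0.00128 + 0.00112j   from Y*(Ω₁)=-0.28871 - 0.31698j, Y(Ω₂)=-0.00394 + 0.00046j
  term(m=-3) = 0.00457 + 0.00271j   from Y*(Ω₁)=-0.15114 + 0.02460j, Y(Ω₂)=-0.02660 - 0.02229j
  term(m=-2) = -0.04642 - 0.01734j   from Y*(Ω₁)=0.11845 - 0.26810j, Y(Ω₂)=-0.00990 - 0.16878j
  term(m=-1) = -0.07730 - 0.01396j   from Y*(Ω₁)=-0.09276 - 0.14239j, Y(Ω₂)=0.31714 - 0.33629j
  term(m=+0) = 0.12854 + 0.00000j   from Y*(Ω₁)=0.26846 + 0.00000j, Y(Ω₂)=0.47879 + 0.00000j
  term(m=+1) = -0.07730 + 0.01396j   from Y*(Ω₁)=0.09276 - 0.14239j, Y(Ω₂)=-0.31714 - 0.33629j
  term(m=+2) = -0.04642 + 0.01734j   from Y*(Ω₁)=0.11845 + 0.26810j, Y(Ω₂)=-0.00990 + 0.16878j
  term(m=+3) = 0.00457 - 0.00271j   from Y*(Ω₁)=0.15114 + 0.02460j, Y(Ω₂)=0.02660 - 0.02229j
  term(m=+4) = 0.00128 - 0.00112j   from Y*(Ω₁)=-0.28871 + 0.31698j, Y(Ω₂)=-0.00394 - 0.00046j
Σ over m = -0.10720 - 0.00000j; ×(4π/9) → -0.14968 - 0.00000j. Real part: -0.149682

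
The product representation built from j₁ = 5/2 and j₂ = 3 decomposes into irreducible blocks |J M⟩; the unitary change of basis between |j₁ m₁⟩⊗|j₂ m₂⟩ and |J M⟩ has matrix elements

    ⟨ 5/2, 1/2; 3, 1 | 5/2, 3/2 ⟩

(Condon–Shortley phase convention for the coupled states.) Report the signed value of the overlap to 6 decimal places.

+0.169031  (= +√(1/35))

triangle: 3!·2!·3!/9! = 72/362880
(j±m)!: 3!·2!·4!·2!·4!·1! = 13824
prefactor² = (2J+1)·Δ·N² = 576/35
  k=1: −1/(1!·2!·1!·3!·1!·0!) = -1/12
  k=2: +1/(2!·1!·0!·2!·2!·1!) = 1/8
Σ = 1/24  ⇒  CG² = 576/35·(1/24)² = 1/35
CG = +√(1/35) = +0.169031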